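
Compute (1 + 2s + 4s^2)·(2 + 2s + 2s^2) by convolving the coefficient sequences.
Ascending coefficients: a = [1, 2, 4], b = [2, 2, 2]. c[0] = 1×2 = 2; c[1] = 1×2 + 2×2 = 6; c[2] = 1×2 + 2×2 + 4×2 = 14; c[3] = 2×2 + 4×2 = 12; c[4] = 4×2 = 8. Result coefficients: [2, 6, 14, 12, 8] → 2 + 6s + 14s^2 + 12s^3 + 8s^4

2 + 6s + 14s^2 + 12s^3 + 8s^4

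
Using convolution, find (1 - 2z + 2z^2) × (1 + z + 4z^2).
Ascending coefficients: a = [1, -2, 2], b = [1, 1, 4]. c[0] = 1×1 = 1; c[1] = 1×1 + -2×1 = -1; c[2] = 1×4 + -2×1 + 2×1 = 4; c[3] = -2×4 + 2×1 = -6; c[4] = 2×4 = 8. Result coefficients: [1, -1, 4, -6, 8] → 1 - z + 4z^2 - 6z^3 + 8z^4

1 - z + 4z^2 - 6z^3 + 8z^4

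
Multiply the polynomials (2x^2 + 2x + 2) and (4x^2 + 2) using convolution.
Ascending coefficients: a = [2, 2, 2], b = [2, 0, 4]. c[0] = 2×2 = 4; c[1] = 2×0 + 2×2 = 4; c[2] = 2×4 + 2×0 + 2×2 = 12; c[3] = 2×4 + 2×0 = 8; c[4] = 2×4 = 8. Result coefficients: [4, 4, 12, 8, 8] → 8x^4 + 8x^3 + 12x^2 + 4x + 4

8x^4 + 8x^3 + 12x^2 + 4x + 4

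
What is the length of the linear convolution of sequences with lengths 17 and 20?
Linear/full convolution length: m + n - 1 = 17 + 20 - 1 = 36

36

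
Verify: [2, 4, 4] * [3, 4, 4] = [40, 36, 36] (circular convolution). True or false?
Recompute circular convolution of [2, 4, 4] and [3, 4, 4]: y[0] = 2×3 + 4×4 + 4×4 = 38; y[1] = 2×4 + 4×3 + 4×4 = 36; y[2] = 2×4 + 4×4 + 4×3 = 36 → [38, 36, 36]. Compare to given [40, 36, 36]: they differ at index 0: given 40, correct 38, so answer: No

No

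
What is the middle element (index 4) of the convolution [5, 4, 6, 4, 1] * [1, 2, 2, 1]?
Use y[k] = Σ_i a[i]·b[k-i] at k=4. y[4] = 4×1 + 6×2 + 4×2 + 1×1 = 25

25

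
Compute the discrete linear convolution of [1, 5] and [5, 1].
y[0] = 1×5 = 5; y[1] = 1×1 + 5×5 = 26; y[2] = 5×1 = 5

[5, 26, 5]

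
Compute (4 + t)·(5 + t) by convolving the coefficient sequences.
Ascending coefficients: a = [4, 1], b = [5, 1]. c[0] = 4×5 = 20; c[1] = 4×1 + 1×5 = 9; c[2] = 1×1 = 1. Result coefficients: [20, 9, 1] → 20 + 9t + t^2

20 + 9t + t^2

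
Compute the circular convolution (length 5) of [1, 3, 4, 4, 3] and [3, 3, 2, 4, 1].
Use y[k] = Σ_j u[j]·v[(k-j) mod 5]. y[0] = 1×3 + 3×1 + 4×4 + 4×2 + 3×3 = 39; y[1] = 1×3 + 3×3 + 4×1 + 4×4 + 3×2 = 38; y[2] = 1×2 + 3×3 + 4×3 + 4×1 + 3×4 = 39; y[3] = 1×4 + 3×2 + 4×3 + 4×3 + 3×1 = 37; y[4] = 1×1 + 3×4 + 4×2 + 4×3 + 3×3 = 42. Result: [39, 38, 39, 37, 42]

[39, 38, 39, 37, 42]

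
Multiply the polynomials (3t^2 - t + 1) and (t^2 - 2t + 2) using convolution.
Ascending coefficients: a = [1, -1, 3], b = [2, -2, 1]. c[0] = 1×2 = 2; c[1] = 1×-2 + -1×2 = -4; c[2] = 1×1 + -1×-2 + 3×2 = 9; c[3] = -1×1 + 3×-2 = -7; c[4] = 3×1 = 3. Result coefficients: [2, -4, 9, -7, 3] → 3t^4 - 7t^3 + 9t^2 - 4t + 2

3t^4 - 7t^3 + 9t^2 - 4t + 2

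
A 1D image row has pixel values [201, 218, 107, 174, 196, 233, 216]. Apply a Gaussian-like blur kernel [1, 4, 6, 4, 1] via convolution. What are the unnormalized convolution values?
Convolve image row [201, 218, 107, 174, 196, 233, 216] with kernel [1, 4, 6, 4, 1]: y[0] = 201×1 = 201; y[1] = 201×4 + 218×1 = 1022; y[2] = 201×6 + 218×4 + 107×1 = 2185; y[3] = 201×4 + 218×6 + 107×4 + 174×1 = 2714; y[4] = 201×1 + 218×4 + 107×6 + 174×4 + 196×1 = 2607; y[5] = 218×1 + 107×4 + 174×6 + 196×4 + 233×1 = 2707; y[6] = 107×1 + 174×4 + 196×6 + 233×4 + 216×1 = 3127; y[7] = 174×1 + 196×4 + 233×6 + 216×4 = 3220; y[8] = 196×1 + 233×4 + 216×6 = 2424; y[9] = 233×1 + 216×4 = 1097; y[10] = 216×1 = 216 → [201, 1022, 2185, 2714, 2607, 2707, 3127, 3220, 2424, 1097, 216]. Normalization factor = sum(kernel) = 16.

[201, 1022, 2185, 2714, 2607, 2707, 3127, 3220, 2424, 1097, 216]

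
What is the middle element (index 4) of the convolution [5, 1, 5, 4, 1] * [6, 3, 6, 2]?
Use y[k] = Σ_i a[i]·b[k-i] at k=4. y[4] = 1×2 + 5×6 + 4×3 + 1×6 = 50

50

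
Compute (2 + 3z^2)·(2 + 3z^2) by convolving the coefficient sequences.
Ascending coefficients: a = [2, 0, 3], b = [2, 0, 3]. c[0] = 2×2 = 4; c[1] = 2×0 + 0×2 = 0; c[2] = 2×3 + 0×0 + 3×2 = 12; c[3] = 0×3 + 3×0 = 0; c[4] = 3×3 = 9. Result coefficients: [4, 0, 12, 0, 9] → 4 + 12z^2 + 9z^4

4 + 12z^2 + 9z^4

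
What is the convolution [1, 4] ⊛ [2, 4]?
y[0] = 1×2 = 2; y[1] = 1×4 + 4×2 = 12; y[2] = 4×4 = 16

[2, 12, 16]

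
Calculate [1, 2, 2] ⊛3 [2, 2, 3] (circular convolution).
Use y[k] = Σ_j s[j]·t[(k-j) mod 3]. y[0] = 1×2 + 2×3 + 2×2 = 12; y[1] = 1×2 + 2×2 + 2×3 = 12; y[2] = 1×3 + 2×2 + 2×2 = 11. Result: [12, 12, 11]

[12, 12, 11]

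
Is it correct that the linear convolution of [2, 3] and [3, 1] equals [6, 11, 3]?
Recompute linear convolution of [2, 3] and [3, 1]: y[0] = 2×3 = 6; y[1] = 2×1 + 3×3 = 11; y[2] = 3×1 = 3 → [6, 11, 3]. Given [6, 11, 3] matches, so answer: Yes

Yes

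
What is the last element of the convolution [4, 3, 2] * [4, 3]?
Use y[k] = Σ_i a[i]·b[k-i] at k=3. y[3] = 2×3 = 6

6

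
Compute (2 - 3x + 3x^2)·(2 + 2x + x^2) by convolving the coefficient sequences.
Ascending coefficients: a = [2, -3, 3], b = [2, 2, 1]. c[0] = 2×2 = 4; c[1] = 2×2 + -3×2 = -2; c[2] = 2×1 + -3×2 + 3×2 = 2; c[3] = -3×1 + 3×2 = 3; c[4] = 3×1 = 3. Result coefficients: [4, -2, 2, 3, 3] → 4 - 2x + 2x^2 + 3x^3 + 3x^4

4 - 2x + 2x^2 + 3x^3 + 3x^4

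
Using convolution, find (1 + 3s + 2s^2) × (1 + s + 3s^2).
Ascending coefficients: a = [1, 3, 2], b = [1, 1, 3]. c[0] = 1×1 = 1; c[1] = 1×1 + 3×1 = 4; c[2] = 1×3 + 3×1 + 2×1 = 8; c[3] = 3×3 + 2×1 = 11; c[4] = 2×3 = 6. Result coefficients: [1, 4, 8, 11, 6] → 1 + 4s + 8s^2 + 11s^3 + 6s^4

1 + 4s + 8s^2 + 11s^3 + 6s^4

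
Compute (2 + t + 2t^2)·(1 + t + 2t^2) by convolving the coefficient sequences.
Ascending coefficients: a = [2, 1, 2], b = [1, 1, 2]. c[0] = 2×1 = 2; c[1] = 2×1 + 1×1 = 3; c[2] = 2×2 + 1×1 + 2×1 = 7; c[3] = 1×2 + 2×1 = 4; c[4] = 2×2 = 4. Result coefficients: [2, 3, 7, 4, 4] → 2 + 3t + 7t^2 + 4t^3 + 4t^4

2 + 3t + 7t^2 + 4t^3 + 4t^4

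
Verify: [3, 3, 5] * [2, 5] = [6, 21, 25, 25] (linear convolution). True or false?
Recompute linear convolution of [3, 3, 5] and [2, 5]: y[0] = 3×2 = 6; y[1] = 3×5 + 3×2 = 21; y[2] = 3×5 + 5×2 = 25; y[3] = 5×5 = 25 → [6, 21, 25, 25]. Given [6, 21, 25, 25] matches, so answer: Yes

Yes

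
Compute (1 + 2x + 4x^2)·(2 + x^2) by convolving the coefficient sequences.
Ascending coefficients: a = [1, 2, 4], b = [2, 0, 1]. c[0] = 1×2 = 2; c[1] = 1×0 + 2×2 = 4; c[2] = 1×1 + 2×0 + 4×2 = 9; c[3] = 2×1 + 4×0 = 2; c[4] = 4×1 = 4. Result coefficients: [2, 4, 9, 2, 4] → 2 + 4x + 9x^2 + 2x^3 + 4x^4

2 + 4x + 9x^2 + 2x^3 + 4x^4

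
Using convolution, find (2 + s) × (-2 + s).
Ascending coefficients: a = [2, 1], b = [-2, 1]. c[0] = 2×-2 = -4; c[1] = 2×1 + 1×-2 = 0; c[2] = 1×1 = 1. Result coefficients: [-4, 0, 1] → -4 + s^2

-4 + s^2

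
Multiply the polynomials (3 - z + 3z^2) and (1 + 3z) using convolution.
Ascending coefficients: a = [3, -1, 3], b = [1, 3]. c[0] = 3×1 = 3; c[1] = 3×3 + -1×1 = 8; c[2] = -1×3 + 3×1 = 0; c[3] = 3×3 = 9. Result coefficients: [3, 8, 0, 9] → 3 + 8z + 9z^3

3 + 8z + 9z^3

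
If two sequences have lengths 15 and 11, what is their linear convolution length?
Linear/full convolution length: m + n - 1 = 15 + 11 - 1 = 25

25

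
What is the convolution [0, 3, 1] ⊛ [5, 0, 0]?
y[0] = 0×5 = 0; y[1] = 0×0 + 3×5 = 15; y[2] = 0×0 + 3×0 + 1×5 = 5; y[3] = 3×0 + 1×0 = 0; y[4] = 1×0 = 0

[0, 15, 5, 0, 0]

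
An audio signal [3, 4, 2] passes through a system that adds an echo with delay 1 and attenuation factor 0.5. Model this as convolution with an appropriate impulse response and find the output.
Direct-path + delayed-attenuated-path model → impulse response h = [1, 0.5] (1 at lag 0, 0.5 at lag 1). Output y[n] = x[n] + 0.5·x[n - 1] (with x[n] = 0 outside 0..2): y[0] = 3 + 0.5×0 = 3; y[1] = 4 + 0.5×3 = 5.5; y[2] = 2 + 0.5×4 = 4.0; y[3] = 0 + 0.5×2 = 1.0. So y = [3, 5.5, 4.0, 1.0]

[3, 5.5, 4.0, 1.0]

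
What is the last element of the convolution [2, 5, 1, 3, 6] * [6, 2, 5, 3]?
Use y[k] = Σ_i a[i]·b[k-i] at k=7. y[7] = 6×3 = 18

18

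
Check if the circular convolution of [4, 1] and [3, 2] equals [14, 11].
Recompute circular convolution of [4, 1] and [3, 2]: y[0] = 4×3 + 1×2 = 14; y[1] = 4×2 + 1×3 = 11 → [14, 11]. Given [14, 11] matches, so answer: Yes

Yes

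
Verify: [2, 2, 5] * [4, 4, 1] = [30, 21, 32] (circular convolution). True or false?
Recompute circular convolution of [2, 2, 5] and [4, 4, 1]: y[0] = 2×4 + 2×1 + 5×4 = 30; y[1] = 2×4 + 2×4 + 5×1 = 21; y[2] = 2×1 + 2×4 + 5×4 = 30 → [30, 21, 30]. Compare to given [30, 21, 32]: they differ at index 2: given 32, correct 30, so answer: No

No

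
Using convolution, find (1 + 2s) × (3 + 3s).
Ascending coefficients: a = [1, 2], b = [3, 3]. c[0] = 1×3 = 3; c[1] = 1×3 + 2×3 = 9; c[2] = 2×3 = 6. Result coefficients: [3, 9, 6] → 3 + 9s + 6s^2

3 + 9s + 6s^2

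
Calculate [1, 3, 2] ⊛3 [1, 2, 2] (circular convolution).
Use y[k] = Σ_j s[j]·t[(k-j) mod 3]. y[0] = 1×1 + 3×2 + 2×2 = 11; y[1] = 1×2 + 3×1 + 2×2 = 9; y[2] = 1×2 + 3×2 + 2×1 = 10. Result: [11, 9, 10]

[11, 9, 10]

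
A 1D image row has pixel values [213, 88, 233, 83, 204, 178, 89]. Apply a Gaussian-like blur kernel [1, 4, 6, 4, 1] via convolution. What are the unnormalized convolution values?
Convolve image row [213, 88, 233, 83, 204, 178, 89] with kernel [1, 4, 6, 4, 1]: y[0] = 213×1 = 213; y[1] = 213×4 + 88×1 = 940; y[2] = 213×6 + 88×4 + 233×1 = 1863; y[3] = 213×4 + 88×6 + 233×4 + 83×1 = 2395; y[4] = 213×1 + 88×4 + 233×6 + 83×4 + 204×1 = 2499; y[5] = 88×1 + 233×4 + 83×6 + 204×4 + 178×1 = 2512; y[6] = 233×1 + 83×4 + 204×6 + 178×4 + 89×1 = 2590; y[7] = 83×1 + 204×4 + 178×6 + 89×4 = 2323; y[8] = 204×1 + 178×4 + 89×6 = 1450; y[9] = 178×1 + 89×4 = 534; y[10] = 89×1 = 89 → [213, 940, 1863, 2395, 2499, 2512, 2590, 2323, 1450, 534, 89]. Normalization factor = sum(kernel) = 16.

[213, 940, 1863, 2395, 2499, 2512, 2590, 2323, 1450, 534, 89]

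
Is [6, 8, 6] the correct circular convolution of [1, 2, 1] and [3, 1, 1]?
Recompute circular convolution of [1, 2, 1] and [3, 1, 1]: y[0] = 1×3 + 2×1 + 1×1 = 6; y[1] = 1×1 + 2×3 + 1×1 = 8; y[2] = 1×1 + 2×1 + 1×3 = 6 → [6, 8, 6]. Given [6, 8, 6] matches, so answer: Yes

Yes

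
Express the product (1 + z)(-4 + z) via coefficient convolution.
Ascending coefficients: a = [1, 1], b = [-4, 1]. c[0] = 1×-4 = -4; c[1] = 1×1 + 1×-4 = -3; c[2] = 1×1 = 1. Result coefficients: [-4, -3, 1] → -4 - 3z + z^2

-4 - 3z + z^2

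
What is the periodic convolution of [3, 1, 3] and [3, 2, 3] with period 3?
Use y[k] = Σ_j u[j]·v[(k-j) mod 3]. y[0] = 3×3 + 1×3 + 3×2 = 18; y[1] = 3×2 + 1×3 + 3×3 = 18; y[2] = 3×3 + 1×2 + 3×3 = 20. Result: [18, 18, 20]

[18, 18, 20]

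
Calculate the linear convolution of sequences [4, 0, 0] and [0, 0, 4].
y[0] = 4×0 = 0; y[1] = 4×0 + 0×0 = 0; y[2] = 4×4 + 0×0 + 0×0 = 16; y[3] = 0×4 + 0×0 = 0; y[4] = 0×4 = 0

[0, 0, 16, 0, 0]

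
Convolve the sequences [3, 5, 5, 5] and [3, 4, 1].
y[0] = 3×3 = 9; y[1] = 3×4 + 5×3 = 27; y[2] = 3×1 + 5×4 + 5×3 = 38; y[3] = 5×1 + 5×4 + 5×3 = 40; y[4] = 5×1 + 5×4 = 25; y[5] = 5×1 = 5

[9, 27, 38, 40, 25, 5]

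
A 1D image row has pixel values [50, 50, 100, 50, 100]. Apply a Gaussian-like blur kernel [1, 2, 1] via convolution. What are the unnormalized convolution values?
Convolve image row [50, 50, 100, 50, 100] with kernel [1, 2, 1]: y[0] = 50×1 = 50; y[1] = 50×2 + 50×1 = 150; y[2] = 50×1 + 50×2 + 100×1 = 250; y[3] = 50×1 + 100×2 + 50×1 = 300; y[4] = 100×1 + 50×2 + 100×1 = 300; y[5] = 50×1 + 100×2 = 250; y[6] = 100×1 = 100 → [50, 150, 250, 300, 300, 250, 100]. Normalization factor = sum(kernel) = 4.

[50, 150, 250, 300, 300, 250, 100]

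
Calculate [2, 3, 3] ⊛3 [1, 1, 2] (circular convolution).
Use y[k] = Σ_j s[j]·t[(k-j) mod 3]. y[0] = 2×1 + 3×2 + 3×1 = 11; y[1] = 2×1 + 3×1 + 3×2 = 11; y[2] = 2×2 + 3×1 + 3×1 = 10. Result: [11, 11, 10]

[11, 11, 10]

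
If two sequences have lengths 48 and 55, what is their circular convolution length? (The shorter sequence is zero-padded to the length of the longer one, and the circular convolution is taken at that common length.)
Circular convolution (zero-padding the shorter input) has length max(m, n) = max(48, 55) = 55

55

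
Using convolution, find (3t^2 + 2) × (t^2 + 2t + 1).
Ascending coefficients: a = [2, 0, 3], b = [1, 2, 1]. c[0] = 2×1 = 2; c[1] = 2×2 + 0×1 = 4; c[2] = 2×1 + 0×2 + 3×1 = 5; c[3] = 0×1 + 3×2 = 6; c[4] = 3×1 = 3. Result coefficients: [2, 4, 5, 6, 3] → 3t^4 + 6t^3 + 5t^2 + 4t + 2

3t^4 + 6t^3 + 5t^2 + 4t + 2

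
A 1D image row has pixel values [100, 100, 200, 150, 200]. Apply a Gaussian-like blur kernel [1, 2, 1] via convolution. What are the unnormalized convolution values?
Convolve image row [100, 100, 200, 150, 200] with kernel [1, 2, 1]: y[0] = 100×1 = 100; y[1] = 100×2 + 100×1 = 300; y[2] = 100×1 + 100×2 + 200×1 = 500; y[3] = 100×1 + 200×2 + 150×1 = 650; y[4] = 200×1 + 150×2 + 200×1 = 700; y[5] = 150×1 + 200×2 = 550; y[6] = 200×1 = 200 → [100, 300, 500, 650, 700, 550, 200]. Normalization factor = sum(kernel) = 4.

[100, 300, 500, 650, 700, 550, 200]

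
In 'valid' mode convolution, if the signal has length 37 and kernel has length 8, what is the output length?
'Valid' mode counts only positions where the kernel fully overlaps the signal: m - n + 1 = 37 - 8 + 1 = 30

30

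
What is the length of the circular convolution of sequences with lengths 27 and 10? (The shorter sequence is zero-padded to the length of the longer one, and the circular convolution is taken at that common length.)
Circular convolution (zero-padding the shorter input) has length max(m, n) = max(27, 10) = 27

27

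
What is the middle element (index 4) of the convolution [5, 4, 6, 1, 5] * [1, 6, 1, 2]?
Use y[k] = Σ_i a[i]·b[k-i] at k=4. y[4] = 4×2 + 6×1 + 1×6 + 5×1 = 25

25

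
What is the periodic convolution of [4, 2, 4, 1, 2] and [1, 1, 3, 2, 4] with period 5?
Use y[k] = Σ_j u[j]·v[(k-j) mod 5]. y[0] = 4×1 + 2×4 + 4×2 + 1×3 + 2×1 = 25; y[1] = 4×1 + 2×1 + 4×4 + 1×2 + 2×3 = 30; y[2] = 4×3 + 2×1 + 4×1 + 1×4 + 2×2 = 26; y[3] = 4×2 + 2×3 + 4×1 + 1×1 + 2×4 = 27; y[4] = 4×4 + 2×2 + 4×3 + 1×1 + 2×1 = 35. Result: [25, 30, 26, 27, 35]

[25, 30, 26, 27, 35]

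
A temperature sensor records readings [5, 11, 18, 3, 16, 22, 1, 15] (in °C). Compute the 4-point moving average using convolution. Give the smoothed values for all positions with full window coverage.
4-point moving average kernel = [1, 1, 1, 1]. Apply in 'valid' mode (full window coverage): avg[0] = (5 + 11 + 18 + 3) / 4 = 9.25; avg[1] = (11 + 18 + 3 + 16) / 4 = 12.0; avg[2] = (18 + 3 + 16 + 22) / 4 = 14.75; avg[3] = (3 + 16 + 22 + 1) / 4 = 10.5; avg[4] = (16 + 22 + 1 + 15) / 4 = 13.5. Smoothed values: [9.25, 12.0, 14.75, 10.5, 13.5]

[9.25, 12.0, 14.75, 10.5, 13.5]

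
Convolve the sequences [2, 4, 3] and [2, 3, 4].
y[0] = 2×2 = 4; y[1] = 2×3 + 4×2 = 14; y[2] = 2×4 + 4×3 + 3×2 = 26; y[3] = 4×4 + 3×3 = 25; y[4] = 3×4 = 12

[4, 14, 26, 25, 12]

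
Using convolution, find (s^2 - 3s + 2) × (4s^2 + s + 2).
Ascending coefficients: a = [2, -3, 1], b = [2, 1, 4]. c[0] = 2×2 = 4; c[1] = 2×1 + -3×2 = -4; c[2] = 2×4 + -3×1 + 1×2 = 7; c[3] = -3×4 + 1×1 = -11; c[4] = 1×4 = 4. Result coefficients: [4, -4, 7, -11, 4] → 4s^4 - 11s^3 + 7s^2 - 4s + 4

4s^4 - 11s^3 + 7s^2 - 4s + 4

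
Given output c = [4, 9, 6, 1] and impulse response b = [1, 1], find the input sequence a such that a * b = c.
Deconvolve c=[4, 9, 6, 1] by b=[1, 1]. Since b[0]=1, solve forward: a[0] = c[0] / 1 = 4; a[1] = (c[1] - 4×1) / 1 = 5; a[2] = (c[2] - 5×1) / 1 = 1. So a = [4, 5, 1]. Check by forward convolution: c[0] = 4×1 = 4; c[1] = 4×1 + 5×1 = 9; c[2] = 5×1 + 1×1 = 6; c[3] = 1×1 = 1

[4, 5, 1]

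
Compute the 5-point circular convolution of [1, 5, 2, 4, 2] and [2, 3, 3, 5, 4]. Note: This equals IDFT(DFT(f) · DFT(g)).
Either evaluate y[k] = Σ_j f[j]·g[(k-j) mod 5] directly, or use IDFT(DFT(f) · DFT(g)). y[0] = 1×2 + 5×4 + 2×5 + 4×3 + 2×3 = 50; y[1] = 1×3 + 5×2 + 2×4 + 4×5 + 2×3 = 47; y[2] = 1×3 + 5×3 + 2×2 + 4×4 + 2×5 = 48; y[3] = 1×5 + 5×3 + 2×3 + 4×2 + 2×4 = 42; y[4] = 1×4 + 5×5 + 2×3 + 4×3 + 2×2 = 51. Result: [50, 47, 48, 42, 51]

[50, 47, 48, 42, 51]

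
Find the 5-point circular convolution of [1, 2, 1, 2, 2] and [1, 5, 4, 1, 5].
Use y[k] = Σ_j s[j]·t[(k-j) mod 5]. y[0] = 1×1 + 2×5 + 1×1 + 2×4 + 2×5 = 30; y[1] = 1×5 + 2×1 + 1×5 + 2×1 + 2×4 = 22; y[2] = 1×4 + 2×5 + 1×1 + 2×5 + 2×1 = 27; y[3] = 1×1 + 2×4 + 1×5 + 2×1 + 2×5 = 26; y[4] = 1×5 + 2×1 + 1×4 + 2×5 + 2×1 = 23. Result: [30, 22, 27, 26, 23]

[30, 22, 27, 26, 23]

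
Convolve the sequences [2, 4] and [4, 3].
y[0] = 2×4 = 8; y[1] = 2×3 + 4×4 = 22; y[2] = 4×3 = 12

[8, 22, 12]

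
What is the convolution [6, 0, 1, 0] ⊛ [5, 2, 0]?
y[0] = 6×5 = 30; y[1] = 6×2 + 0×5 = 12; y[2] = 6×0 + 0×2 + 1×5 = 5; y[3] = 0×0 + 1×2 + 0×5 = 2; y[4] = 1×0 + 0×2 = 0; y[5] = 0×0 = 0

[30, 12, 5, 2, 0, 0]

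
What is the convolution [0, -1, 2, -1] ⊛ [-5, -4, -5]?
y[0] = 0×-5 = 0; y[1] = 0×-4 + -1×-5 = 5; y[2] = 0×-5 + -1×-4 + 2×-5 = -6; y[3] = -1×-5 + 2×-4 + -1×-5 = 2; y[4] = 2×-5 + -1×-4 = -6; y[5] = -1×-5 = 5

[0, 5, -6, 2, -6, 5]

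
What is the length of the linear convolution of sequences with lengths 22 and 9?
Linear/full convolution length: m + n - 1 = 22 + 9 - 1 = 30

30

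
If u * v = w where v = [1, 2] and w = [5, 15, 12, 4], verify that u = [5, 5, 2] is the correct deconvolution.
Forward-compute [5, 5, 2] * [1, 2]: w[0] = 5×1 = 5; w[1] = 5×2 + 5×1 = 15; w[2] = 5×2 + 2×1 = 12; w[3] = 2×2 = 4 → [5, 15, 12, 4]. Matches given w = [5, 15, 12, 4], so verified.

Verified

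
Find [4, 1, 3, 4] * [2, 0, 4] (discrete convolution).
y[0] = 4×2 = 8; y[1] = 4×0 + 1×2 = 2; y[2] = 4×4 + 1×0 + 3×2 = 22; y[3] = 1×4 + 3×0 + 4×2 = 12; y[4] = 3×4 + 4×0 = 12; y[5] = 4×4 = 16

[8, 2, 22, 12, 12, 16]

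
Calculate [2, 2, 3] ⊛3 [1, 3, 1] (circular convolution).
Use y[k] = Σ_j u[j]·v[(k-j) mod 3]. y[0] = 2×1 + 2×1 + 3×3 = 13; y[1] = 2×3 + 2×1 + 3×1 = 11; y[2] = 2×1 + 2×3 + 3×1 = 11. Result: [13, 11, 11]

[13, 11, 11]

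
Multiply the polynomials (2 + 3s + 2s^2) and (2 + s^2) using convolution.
Ascending coefficients: a = [2, 3, 2], b = [2, 0, 1]. c[0] = 2×2 = 4; c[1] = 2×0 + 3×2 = 6; c[2] = 2×1 + 3×0 + 2×2 = 6; c[3] = 3×1 + 2×0 = 3; c[4] = 2×1 = 2. Result coefficients: [4, 6, 6, 3, 2] → 4 + 6s + 6s^2 + 3s^3 + 2s^4

4 + 6s + 6s^2 + 3s^3 + 2s^4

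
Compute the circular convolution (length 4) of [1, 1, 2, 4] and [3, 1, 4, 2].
Use y[k] = Σ_j x[j]·h[(k-j) mod 4]. y[0] = 1×3 + 1×2 + 2×4 + 4×1 = 17; y[1] = 1×1 + 1×3 + 2×2 + 4×4 = 24; y[2] = 1×4 + 1×1 + 2×3 + 4×2 = 19; y[3] = 1×2 + 1×4 + 2×1 + 4×3 = 20. Result: [17, 24, 19, 20]

[17, 24, 19, 20]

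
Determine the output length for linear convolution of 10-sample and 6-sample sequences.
Linear/full convolution length: m + n - 1 = 10 + 6 - 1 = 15

15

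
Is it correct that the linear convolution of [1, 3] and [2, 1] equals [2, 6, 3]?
Recompute linear convolution of [1, 3] and [2, 1]: y[0] = 1×2 = 2; y[1] = 1×1 + 3×2 = 7; y[2] = 3×1 = 3 → [2, 7, 3]. Compare to given [2, 6, 3]: they differ at index 1: given 6, correct 7, so answer: No

No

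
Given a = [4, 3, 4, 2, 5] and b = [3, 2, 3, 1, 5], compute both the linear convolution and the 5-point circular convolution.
Linear: y_lin[0] = 4×3 = 12; y_lin[1] = 4×2 + 3×3 = 17; y_lin[2] = 4×3 + 3×2 + 4×3 = 30; y_lin[3] = 4×1 + 3×3 + 4×2 + 2×3 = 27; y_lin[4] = 4×5 + 3×1 + 4×3 + 2×2 + 5×3 = 54; y_lin[5] = 3×5 + 4×1 + 2×3 + 5×2 = 35; y_lin[6] = 4×5 + 2×1 + 5×3 = 37; y_lin[7] = 2×5 + 5×1 = 15; y_lin[8] = 5×5 = 25 → [12, 17, 30, 27, 54, 35, 37, 15, 25]. Circular (length 5): y[0] = 4×3 + 3×5 + 4×1 + 2×3 + 5×2 = 47; y[1] = 4×2 + 3×3 + 4×5 + 2×1 + 5×3 = 54; y[2] = 4×3 + 3×2 + 4×3 + 2×5 + 5×1 = 45; y[3] = 4×1 + 3×3 + 4×2 + 2×3 + 5×5 = 52; y[4] = 4×5 + 3×1 + 4×3 + 2×2 + 5×3 = 54 → [47, 54, 45, 52, 54]

Linear: [12, 17, 30, 27, 54, 35, 37, 15, 25], Circular: [47, 54, 45, 52, 54]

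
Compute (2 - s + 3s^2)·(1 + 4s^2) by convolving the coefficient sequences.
Ascending coefficients: a = [2, -1, 3], b = [1, 0, 4]. c[0] = 2×1 = 2; c[1] = 2×0 + -1×1 = -1; c[2] = 2×4 + -1×0 + 3×1 = 11; c[3] = -1×4 + 3×0 = -4; c[4] = 3×4 = 12. Result coefficients: [2, -1, 11, -4, 12] → 2 - s + 11s^2 - 4s^3 + 12s^4

2 - s + 11s^2 - 4s^3 + 12s^4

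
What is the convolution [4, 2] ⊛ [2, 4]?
y[0] = 4×2 = 8; y[1] = 4×4 + 2×2 = 20; y[2] = 2×4 = 8

[8, 20, 8]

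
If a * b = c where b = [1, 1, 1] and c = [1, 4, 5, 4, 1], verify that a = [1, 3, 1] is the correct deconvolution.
Forward-compute [1, 3, 1] * [1, 1, 1]: c[0] = 1×1 = 1; c[1] = 1×1 + 3×1 = 4; c[2] = 1×1 + 3×1 + 1×1 = 5; c[3] = 3×1 + 1×1 = 4; c[4] = 1×1 = 1 → [1, 4, 5, 4, 1]. Matches given c = [1, 4, 5, 4, 1], so verified.

Verified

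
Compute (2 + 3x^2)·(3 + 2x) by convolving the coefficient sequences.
Ascending coefficients: a = [2, 0, 3], b = [3, 2]. c[0] = 2×3 = 6; c[1] = 2×2 + 0×3 = 4; c[2] = 0×2 + 3×3 = 9; c[3] = 3×2 = 6. Result coefficients: [6, 4, 9, 6] → 6 + 4x + 9x^2 + 6x^3

6 + 4x + 9x^2 + 6x^3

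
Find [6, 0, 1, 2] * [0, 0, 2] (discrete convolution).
y[0] = 6×0 = 0; y[1] = 6×0 + 0×0 = 0; y[2] = 6×2 + 0×0 + 1×0 = 12; y[3] = 0×2 + 1×0 + 2×0 = 0; y[4] = 1×2 + 2×0 = 2; y[5] = 2×2 = 4

[0, 0, 12, 0, 2, 4]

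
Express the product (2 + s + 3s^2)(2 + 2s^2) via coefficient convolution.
Ascending coefficients: a = [2, 1, 3], b = [2, 0, 2]. c[0] = 2×2 = 4; c[1] = 2×0 + 1×2 = 2; c[2] = 2×2 + 1×0 + 3×2 = 10; c[3] = 1×2 + 3×0 = 2; c[4] = 3×2 = 6. Result coefficients: [4, 2, 10, 2, 6] → 4 + 2s + 10s^2 + 2s^3 + 6s^4

4 + 2s + 10s^2 + 2s^3 + 6s^4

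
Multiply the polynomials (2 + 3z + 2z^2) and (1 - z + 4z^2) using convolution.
Ascending coefficients: a = [2, 3, 2], b = [1, -1, 4]. c[0] = 2×1 = 2; c[1] = 2×-1 + 3×1 = 1; c[2] = 2×4 + 3×-1 + 2×1 = 7; c[3] = 3×4 + 2×-1 = 10; c[4] = 2×4 = 8. Result coefficients: [2, 1, 7, 10, 8] → 2 + z + 7z^2 + 10z^3 + 8z^4

2 + z + 7z^2 + 10z^3 + 8z^4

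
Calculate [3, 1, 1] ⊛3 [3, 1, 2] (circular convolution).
Use y[k] = Σ_j a[j]·b[(k-j) mod 3]. y[0] = 3×3 + 1×2 + 1×1 = 12; y[1] = 3×1 + 1×3 + 1×2 = 8; y[2] = 3×2 + 1×1 + 1×3 = 10. Result: [12, 8, 10]

[12, 8, 10]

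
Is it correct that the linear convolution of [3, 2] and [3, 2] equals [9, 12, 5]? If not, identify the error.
Recompute linear convolution of [3, 2] and [3, 2]: y[0] = 3×3 = 9; y[1] = 3×2 + 2×3 = 12; y[2] = 2×2 = 4 → [9, 12, 4]. Compare to given [9, 12, 5]: they differ at index 2: given 5, correct 4, so answer: No

No. Error at index 2: given 5, correct 4.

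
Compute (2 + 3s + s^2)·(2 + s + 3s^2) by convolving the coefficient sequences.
Ascending coefficients: a = [2, 3, 1], b = [2, 1, 3]. c[0] = 2×2 = 4; c[1] = 2×1 + 3×2 = 8; c[2] = 2×3 + 3×1 + 1×2 = 11; c[3] = 3×3 + 1×1 = 10; c[4] = 1×3 = 3. Result coefficients: [4, 8, 11, 10, 3] → 4 + 8s + 11s^2 + 10s^3 + 3s^4

4 + 8s + 11s^2 + 10s^3 + 3s^4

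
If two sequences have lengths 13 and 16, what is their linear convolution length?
Linear/full convolution length: m + n - 1 = 13 + 16 - 1 = 28

28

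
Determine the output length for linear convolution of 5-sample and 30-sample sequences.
Linear/full convolution length: m + n - 1 = 5 + 30 - 1 = 34

34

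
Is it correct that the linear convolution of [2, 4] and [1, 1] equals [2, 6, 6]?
Recompute linear convolution of [2, 4] and [1, 1]: y[0] = 2×1 = 2; y[1] = 2×1 + 4×1 = 6; y[2] = 4×1 = 4 → [2, 6, 4]. Compare to given [2, 6, 6]: they differ at index 2: given 6, correct 4, so answer: No

No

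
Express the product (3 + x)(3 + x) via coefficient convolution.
Ascending coefficients: a = [3, 1], b = [3, 1]. c[0] = 3×3 = 9; c[1] = 3×1 + 1×3 = 6; c[2] = 1×1 = 1. Result coefficients: [9, 6, 1] → 9 + 6x + x^2

9 + 6x + x^2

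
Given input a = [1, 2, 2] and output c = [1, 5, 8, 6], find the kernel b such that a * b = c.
Output length 4 = len(a) + len(b) - 1 ⇒ len(b) = 2. Solve b forward using b[k] = (c[k] - Σ_{i≥1} a[i]·b[k-i]) / a[0]: b[0] = c[0] / a[0] = 1 / 1 = 1; b[1] = (c[1] - 2×1) / a[0] = (5 - 2×1) / 1 = 3. So b = [1, 3]. Forward-check [1, 2, 2] * [1, 3]: c[0] = 1×1 = 1; c[1] = 1×3 + 2×1 = 5; c[2] = 2×3 + 2×1 = 8; c[3] = 2×3 = 6 → [1, 5, 8, 6] ✓

[1, 3]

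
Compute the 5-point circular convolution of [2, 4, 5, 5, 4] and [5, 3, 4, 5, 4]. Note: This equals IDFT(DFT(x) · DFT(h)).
Either evaluate y[k] = Σ_j x[j]·h[(k-j) mod 5] directly, or use IDFT(DFT(x) · DFT(h)). y[0] = 2×5 + 4×4 + 5×5 + 5×4 + 4×3 = 83; y[1] = 2×3 + 4×5 + 5×4 + 5×5 + 4×4 = 87; y[2] = 2×4 + 4×3 + 5×5 + 5×4 + 4×5 = 85; y[3] = 2×5 + 4×4 + 5×3 + 5×5 + 4×4 = 82; y[4] = 2×4 + 4×5 + 5×4 + 5×3 + 4×5 = 83. Result: [83, 87, 85, 82, 83]

[83, 87, 85, 82, 83]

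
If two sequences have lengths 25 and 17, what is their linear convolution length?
Linear/full convolution length: m + n - 1 = 25 + 17 - 1 = 41

41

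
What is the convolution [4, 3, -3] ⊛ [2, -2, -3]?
y[0] = 4×2 = 8; y[1] = 4×-2 + 3×2 = -2; y[2] = 4×-3 + 3×-2 + -3×2 = -24; y[3] = 3×-3 + -3×-2 = -3; y[4] = -3×-3 = 9

[8, -2, -24, -3, 9]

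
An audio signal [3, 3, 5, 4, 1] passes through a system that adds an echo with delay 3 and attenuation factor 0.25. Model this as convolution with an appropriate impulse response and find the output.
Direct-path + delayed-attenuated-path model → impulse response h = [1, 0, 0, 0.25] (1 at lag 0, 0.25 at lag 3). Output y[n] = x[n] + 0.25·x[n - 3] (with x[n] = 0 outside 0..4): y[0] = 3 + 0.25×0 = 3; y[1] = 3 + 0.25×0 = 3; y[2] = 5 + 0.25×0 = 5; y[3] = 4 + 0.25×3 = 4.75; y[4] = 1 + 0.25×3 = 1.75; y[5] = 0 + 0.25×5 = 1.25; y[6] = 0 + 0.25×4 = 1.0; y[7] = 0 + 0.25×1 = 0.25. So y = [3, 3, 5, 4.75, 1.75, 1.25, 1.0, 0.25]

[3, 3, 5, 4.75, 1.75, 1.25, 1.0, 0.25]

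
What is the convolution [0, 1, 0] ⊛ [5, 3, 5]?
y[0] = 0×5 = 0; y[1] = 0×3 + 1×5 = 5; y[2] = 0×5 + 1×3 + 0×5 = 3; y[3] = 1×5 + 0×3 = 5; y[4] = 0×5 = 0

[0, 5, 3, 5, 0]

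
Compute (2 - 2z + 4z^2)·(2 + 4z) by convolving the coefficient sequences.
Ascending coefficients: a = [2, -2, 4], b = [2, 4]. c[0] = 2×2 = 4; c[1] = 2×4 + -2×2 = 4; c[2] = -2×4 + 4×2 = 0; c[3] = 4×4 = 16. Result coefficients: [4, 4, 0, 16] → 4 + 4z + 16z^3

4 + 4z + 16z^3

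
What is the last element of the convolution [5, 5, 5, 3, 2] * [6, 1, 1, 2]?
Use y[k] = Σ_i a[i]·b[k-i] at k=7. y[7] = 2×2 = 4

4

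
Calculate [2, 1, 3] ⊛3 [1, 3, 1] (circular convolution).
Use y[k] = Σ_j s[j]·t[(k-j) mod 3]. y[0] = 2×1 + 1×1 + 3×3 = 12; y[1] = 2×3 + 1×1 + 3×1 = 10; y[2] = 2×1 + 1×3 + 3×1 = 8. Result: [12, 10, 8]

[12, 10, 8]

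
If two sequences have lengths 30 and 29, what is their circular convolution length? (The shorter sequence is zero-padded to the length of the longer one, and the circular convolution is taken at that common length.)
Circular convolution (zero-padding the shorter input) has length max(m, n) = max(30, 29) = 30

30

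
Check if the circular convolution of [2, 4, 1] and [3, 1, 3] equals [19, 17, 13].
Recompute circular convolution of [2, 4, 1] and [3, 1, 3]: y[0] = 2×3 + 4×3 + 1×1 = 19; y[1] = 2×1 + 4×3 + 1×3 = 17; y[2] = 2×3 + 4×1 + 1×3 = 13 → [19, 17, 13]. Given [19, 17, 13] matches, so answer: Yes

Yes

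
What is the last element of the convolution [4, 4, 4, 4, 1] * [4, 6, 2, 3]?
Use y[k] = Σ_i a[i]·b[k-i] at k=7. y[7] = 1×3 = 3

3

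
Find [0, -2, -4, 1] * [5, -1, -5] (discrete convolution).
y[0] = 0×5 = 0; y[1] = 0×-1 + -2×5 = -10; y[2] = 0×-5 + -2×-1 + -4×5 = -18; y[3] = -2×-5 + -4×-1 + 1×5 = 19; y[4] = -4×-5 + 1×-1 = 19; y[5] = 1×-5 = -5

[0, -10, -18, 19, 19, -5]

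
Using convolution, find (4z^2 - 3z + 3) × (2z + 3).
Ascending coefficients: a = [3, -3, 4], b = [3, 2]. c[0] = 3×3 = 9; c[1] = 3×2 + -3×3 = -3; c[2] = -3×2 + 4×3 = 6; c[3] = 4×2 = 8. Result coefficients: [9, -3, 6, 8] → 8z^3 + 6z^2 - 3z + 9

8z^3 + 6z^2 - 3z + 9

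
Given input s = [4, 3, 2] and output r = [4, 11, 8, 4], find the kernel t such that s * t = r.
Output length 4 = len(s) + len(t) - 1 ⇒ len(t) = 2. Solve t forward using t[k] = (r[k] - Σ_{i≥1} s[i]·t[k-i]) / s[0]: t[0] = r[0] / s[0] = 4 / 4 = 1; t[1] = (r[1] - 3×1) / s[0] = (11 - 3×1) / 4 = 2. So t = [1, 2]. Forward-check [4, 3, 2] * [1, 2]: r[0] = 4×1 = 4; r[1] = 4×2 + 3×1 = 11; r[2] = 3×2 + 2×1 = 8; r[3] = 2×2 = 4 → [4, 11, 8, 4] ✓

[1, 2]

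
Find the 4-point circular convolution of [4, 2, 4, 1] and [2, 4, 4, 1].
Use y[k] = Σ_j x[j]·h[(k-j) mod 4]. y[0] = 4×2 + 2×1 + 4×4 + 1×4 = 30; y[1] = 4×4 + 2×2 + 4×1 + 1×4 = 28; y[2] = 4×4 + 2×4 + 4×2 + 1×1 = 33; y[3] = 4×1 + 2×4 + 4×4 + 1×2 = 30. Result: [30, 28, 33, 30]

[30, 28, 33, 30]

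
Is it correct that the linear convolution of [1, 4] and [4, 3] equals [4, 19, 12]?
Recompute linear convolution of [1, 4] and [4, 3]: y[0] = 1×4 = 4; y[1] = 1×3 + 4×4 = 19; y[2] = 4×3 = 12 → [4, 19, 12]. Given [4, 19, 12] matches, so answer: Yes

Yes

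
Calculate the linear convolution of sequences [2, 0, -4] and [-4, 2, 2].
y[0] = 2×-4 = -8; y[1] = 2×2 + 0×-4 = 4; y[2] = 2×2 + 0×2 + -4×-4 = 20; y[3] = 0×2 + -4×2 = -8; y[4] = -4×2 = -8

[-8, 4, 20, -8, -8]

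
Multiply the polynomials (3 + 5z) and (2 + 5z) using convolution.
Ascending coefficients: a = [3, 5], b = [2, 5]. c[0] = 3×2 = 6; c[1] = 3×5 + 5×2 = 25; c[2] = 5×5 = 25. Result coefficients: [6, 25, 25] → 6 + 25z + 25z^2

6 + 25z + 25z^2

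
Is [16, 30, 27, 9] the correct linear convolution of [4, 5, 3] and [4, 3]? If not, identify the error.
Recompute linear convolution of [4, 5, 3] and [4, 3]: y[0] = 4×4 = 16; y[1] = 4×3 + 5×4 = 32; y[2] = 5×3 + 3×4 = 27; y[3] = 3×3 = 9 → [16, 32, 27, 9]. Compare to given [16, 30, 27, 9]: they differ at index 1: given 30, correct 32, so answer: No

No. Error at index 1: given 30, correct 32.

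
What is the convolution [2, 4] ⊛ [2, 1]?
y[0] = 2×2 = 4; y[1] = 2×1 + 4×2 = 10; y[2] = 4×1 = 4

[4, 10, 4]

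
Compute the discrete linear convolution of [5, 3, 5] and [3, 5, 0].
y[0] = 5×3 = 15; y[1] = 5×5 + 3×3 = 34; y[2] = 5×0 + 3×5 + 5×3 = 30; y[3] = 3×0 + 5×5 = 25; y[4] = 5×0 = 0

[15, 34, 30, 25, 0]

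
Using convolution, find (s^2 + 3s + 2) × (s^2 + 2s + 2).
Ascending coefficients: a = [2, 3, 1], b = [2, 2, 1]. c[0] = 2×2 = 4; c[1] = 2×2 + 3×2 = 10; c[2] = 2×1 + 3×2 + 1×2 = 10; c[3] = 3×1 + 1×2 = 5; c[4] = 1×1 = 1. Result coefficients: [4, 10, 10, 5, 1] → s^4 + 5s^3 + 10s^2 + 10s + 4

s^4 + 5s^3 + 10s^2 + 10s + 4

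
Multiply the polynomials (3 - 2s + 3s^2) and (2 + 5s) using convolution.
Ascending coefficients: a = [3, -2, 3], b = [2, 5]. c[0] = 3×2 = 6; c[1] = 3×5 + -2×2 = 11; c[2] = -2×5 + 3×2 = -4; c[3] = 3×5 = 15. Result coefficients: [6, 11, -4, 15] → 6 + 11s - 4s^2 + 15s^3

6 + 11s - 4s^2 + 15s^3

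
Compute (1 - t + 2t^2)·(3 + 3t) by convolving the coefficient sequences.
Ascending coefficients: a = [1, -1, 2], b = [3, 3]. c[0] = 1×3 = 3; c[1] = 1×3 + -1×3 = 0; c[2] = -1×3 + 2×3 = 3; c[3] = 2×3 = 6. Result coefficients: [3, 0, 3, 6] → 3 + 3t^2 + 6t^3

3 + 3t^2 + 6t^3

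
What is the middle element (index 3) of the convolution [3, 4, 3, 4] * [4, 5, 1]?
Use y[k] = Σ_i a[i]·b[k-i] at k=3. y[3] = 4×1 + 3×5 + 4×4 = 35

35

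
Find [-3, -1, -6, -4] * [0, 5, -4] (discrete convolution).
y[0] = -3×0 = 0; y[1] = -3×5 + -1×0 = -15; y[2] = -3×-4 + -1×5 + -6×0 = 7; y[3] = -1×-4 + -6×5 + -4×0 = -26; y[4] = -6×-4 + -4×5 = 4; y[5] = -4×-4 = 16

[0, -15, 7, -26, 4, 16]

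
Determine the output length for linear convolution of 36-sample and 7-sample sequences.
Linear/full convolution length: m + n - 1 = 36 + 7 - 1 = 42

42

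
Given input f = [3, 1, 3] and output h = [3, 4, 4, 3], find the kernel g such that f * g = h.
Output length 4 = len(f) + len(g) - 1 ⇒ len(g) = 2. Solve g forward using g[k] = (h[k] - Σ_{i≥1} f[i]·g[k-i]) / f[0]: g[0] = h[0] / f[0] = 3 / 3 = 1; g[1] = (h[1] - 1×1) / f[0] = (4 - 1×1) / 3 = 1. So g = [1, 1]. Forward-check [3, 1, 3] * [1, 1]: h[0] = 3×1 = 3; h[1] = 3×1 + 1×1 = 4; h[2] = 1×1 + 3×1 = 4; h[3] = 3×1 = 3 → [3, 4, 4, 3] ✓

[1, 1]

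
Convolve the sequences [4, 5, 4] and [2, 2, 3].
y[0] = 4×2 = 8; y[1] = 4×2 + 5×2 = 18; y[2] = 4×3 + 5×2 + 4×2 = 30; y[3] = 5×3 + 4×2 = 23; y[4] = 4×3 = 12

[8, 18, 30, 23, 12]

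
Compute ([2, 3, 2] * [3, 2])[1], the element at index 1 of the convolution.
Use y[k] = Σ_i a[i]·b[k-i] at k=1. y[1] = 2×2 + 3×3 = 13

13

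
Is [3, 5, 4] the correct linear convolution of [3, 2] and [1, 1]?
Recompute linear convolution of [3, 2] and [1, 1]: y[0] = 3×1 = 3; y[1] = 3×1 + 2×1 = 5; y[2] = 2×1 = 2 → [3, 5, 2]. Compare to given [3, 5, 4]: they differ at index 2: given 4, correct 2, so answer: No

No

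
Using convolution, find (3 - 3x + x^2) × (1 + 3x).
Ascending coefficients: a = [3, -3, 1], b = [1, 3]. c[0] = 3×1 = 3; c[1] = 3×3 + -3×1 = 6; c[2] = -3×3 + 1×1 = -8; c[3] = 1×3 = 3. Result coefficients: [3, 6, -8, 3] → 3 + 6x - 8x^2 + 3x^3

3 + 6x - 8x^2 + 3x^3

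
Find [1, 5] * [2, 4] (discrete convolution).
y[0] = 1×2 = 2; y[1] = 1×4 + 5×2 = 14; y[2] = 5×4 = 20

[2, 14, 20]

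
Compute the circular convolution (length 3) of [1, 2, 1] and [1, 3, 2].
Use y[k] = Σ_j u[j]·v[(k-j) mod 3]. y[0] = 1×1 + 2×2 + 1×3 = 8; y[1] = 1×3 + 2×1 + 1×2 = 7; y[2] = 1×2 + 2×3 + 1×1 = 9. Result: [8, 7, 9]

[8, 7, 9]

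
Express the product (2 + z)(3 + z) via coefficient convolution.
Ascending coefficients: a = [2, 1], b = [3, 1]. c[0] = 2×3 = 6; c[1] = 2×1 + 1×3 = 5; c[2] = 1×1 = 1. Result coefficients: [6, 5, 1] → 6 + 5z + z^2

6 + 5z + z^2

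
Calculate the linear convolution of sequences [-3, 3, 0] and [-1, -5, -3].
y[0] = -3×-1 = 3; y[1] = -3×-5 + 3×-1 = 12; y[2] = -3×-3 + 3×-5 + 0×-1 = -6; y[3] = 3×-3 + 0×-5 = -9; y[4] = 0×-3 = 0

[3, 12, -6, -9, 0]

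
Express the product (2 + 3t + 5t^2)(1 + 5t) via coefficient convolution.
Ascending coefficients: a = [2, 3, 5], b = [1, 5]. c[0] = 2×1 = 2; c[1] = 2×5 + 3×1 = 13; c[2] = 3×5 + 5×1 = 20; c[3] = 5×5 = 25. Result coefficients: [2, 13, 20, 25] → 2 + 13t + 20t^2 + 25t^3

2 + 13t + 20t^2 + 25t^3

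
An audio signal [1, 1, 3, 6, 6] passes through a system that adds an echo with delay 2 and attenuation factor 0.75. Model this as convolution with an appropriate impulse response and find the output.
Direct-path + delayed-attenuated-path model → impulse response h = [1, 0, 0.75] (1 at lag 0, 0.75 at lag 2). Output y[n] = x[n] + 0.75·x[n - 2] (with x[n] = 0 outside 0..4): y[0] = 1 + 0.75×0 = 1; y[1] = 1 + 0.75×0 = 1; y[2] = 3 + 0.75×1 = 3.75; y[3] = 6 + 0.75×1 = 6.75; y[4] = 6 + 0.75×3 = 8.25; y[5] = 0 + 0.75×6 = 4.5; y[6] = 0 + 0.75×6 = 4.5. So y = [1, 1, 3.75, 6.75, 8.25, 4.5, 4.5]

[1, 1, 3.75, 6.75, 8.25, 4.5, 4.5]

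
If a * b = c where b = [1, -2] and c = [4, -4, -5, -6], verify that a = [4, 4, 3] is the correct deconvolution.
Forward-compute [4, 4, 3] * [1, -2]: c[0] = 4×1 = 4; c[1] = 4×-2 + 4×1 = -4; c[2] = 4×-2 + 3×1 = -5; c[3] = 3×-2 = -6 → [4, -4, -5, -6]. Matches given c = [4, -4, -5, -6], so verified.

Verified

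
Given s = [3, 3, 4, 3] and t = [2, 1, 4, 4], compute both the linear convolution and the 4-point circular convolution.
Linear: y_lin[0] = 3×2 = 6; y_lin[1] = 3×1 + 3×2 = 9; y_lin[2] = 3×4 + 3×1 + 4×2 = 23; y_lin[3] = 3×4 + 3×4 + 4×1 + 3×2 = 34; y_lin[4] = 3×4 + 4×4 + 3×1 = 31; y_lin[5] = 4×4 + 3×4 = 28; y_lin[6] = 3×4 = 12 → [6, 9, 23, 34, 31, 28, 12]. Circular (length 4): y[0] = 3×2 + 3×4 + 4×4 + 3×1 = 37; y[1] = 3×1 + 3×2 + 4×4 + 3×4 = 37; y[2] = 3×4 + 3×1 + 4×2 + 3×4 = 35; y[3] = 3×4 + 3×4 + 4×1 + 3×2 = 34 → [37, 37, 35, 34]

Linear: [6, 9, 23, 34, 31, 28, 12], Circular: [37, 37, 35, 34]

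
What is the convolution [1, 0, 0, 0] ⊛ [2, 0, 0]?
y[0] = 1×2 = 2; y[1] = 1×0 + 0×2 = 0; y[2] = 1×0 + 0×0 + 0×2 = 0; y[3] = 0×0 + 0×0 + 0×2 = 0; y[4] = 0×0 + 0×0 = 0; y[5] = 0×0 = 0

[2, 0, 0, 0, 0, 0]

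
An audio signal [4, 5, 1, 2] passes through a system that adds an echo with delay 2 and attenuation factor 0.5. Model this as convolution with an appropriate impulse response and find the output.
Direct-path + delayed-attenuated-path model → impulse response h = [1, 0, 0.5] (1 at lag 0, 0.5 at lag 2). Output y[n] = x[n] + 0.5·x[n - 2] (with x[n] = 0 outside 0..3): y[0] = 4 + 0.5×0 = 4; y[1] = 5 + 0.5×0 = 5; y[2] = 1 + 0.5×4 = 3.0; y[3] = 2 + 0.5×5 = 4.5; y[4] = 0 + 0.5×1 = 0.5; y[5] = 0 + 0.5×2 = 1.0. So y = [4, 5, 3.0, 4.5, 0.5, 1.0]

[4, 5, 3.0, 4.5, 0.5, 1.0]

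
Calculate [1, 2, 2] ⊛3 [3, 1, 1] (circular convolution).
Use y[k] = Σ_j x[j]·h[(k-j) mod 3]. y[0] = 1×3 + 2×1 + 2×1 = 7; y[1] = 1×1 + 2×3 + 2×1 = 9; y[2] = 1×1 + 2×1 + 2×3 = 9. Result: [7, 9, 9]

[7, 9, 9]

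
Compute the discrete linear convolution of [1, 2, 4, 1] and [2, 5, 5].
y[0] = 1×2 = 2; y[1] = 1×5 + 2×2 = 9; y[2] = 1×5 + 2×5 + 4×2 = 23; y[3] = 2×5 + 4×5 + 1×2 = 32; y[4] = 4×5 + 1×5 = 25; y[5] = 1×5 = 5

[2, 9, 23, 32, 25, 5]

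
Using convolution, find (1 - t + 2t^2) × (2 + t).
Ascending coefficients: a = [1, -1, 2], b = [2, 1]. c[0] = 1×2 = 2; c[1] = 1×1 + -1×2 = -1; c[2] = -1×1 + 2×2 = 3; c[3] = 2×1 = 2. Result coefficients: [2, -1, 3, 2] → 2 - t + 3t^2 + 2t^3

2 - t + 3t^2 + 2t^3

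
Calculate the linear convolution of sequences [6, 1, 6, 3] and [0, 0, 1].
y[0] = 6×0 = 0; y[1] = 6×0 + 1×0 = 0; y[2] = 6×1 + 1×0 + 6×0 = 6; y[3] = 1×1 + 6×0 + 3×0 = 1; y[4] = 6×1 + 3×0 = 6; y[5] = 3×1 = 3

[0, 0, 6, 1, 6, 3]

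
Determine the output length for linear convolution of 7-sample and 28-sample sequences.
Linear/full convolution length: m + n - 1 = 7 + 28 - 1 = 34

34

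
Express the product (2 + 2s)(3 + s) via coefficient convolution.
Ascending coefficients: a = [2, 2], b = [3, 1]. c[0] = 2×3 = 6; c[1] = 2×1 + 2×3 = 8; c[2] = 2×1 = 2. Result coefficients: [6, 8, 2] → 6 + 8s + 2s^2

6 + 8s + 2s^2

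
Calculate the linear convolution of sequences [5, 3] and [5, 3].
y[0] = 5×5 = 25; y[1] = 5×3 + 3×5 = 30; y[2] = 3×3 = 9

[25, 30, 9]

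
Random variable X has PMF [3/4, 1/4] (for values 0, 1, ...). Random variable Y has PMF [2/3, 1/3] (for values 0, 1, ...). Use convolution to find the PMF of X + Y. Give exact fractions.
P(X+Y=k) = Σ_i P(X=i)·P(Y=k-i) — a convolution of [3/4, 1/4] and [2/3, 1/3]. P(X+Y=0) = (3/4)×(2/3) = 1/2; P(X+Y=1) = (3/4)×(1/3) + (1/4)×(2/3) = 1/4 + 1/6 = 5/12; P(X+Y=2) = (1/4)×(1/3) = 1/12. PMF: [1/2, 5/12, 1/12] (sums to 1 ✓)

[1/2, 5/12, 1/12]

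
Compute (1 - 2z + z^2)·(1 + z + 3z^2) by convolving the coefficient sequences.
Ascending coefficients: a = [1, -2, 1], b = [1, 1, 3]. c[0] = 1×1 = 1; c[1] = 1×1 + -2×1 = -1; c[2] = 1×3 + -2×1 + 1×1 = 2; c[3] = -2×3 + 1×1 = -5; c[4] = 1×3 = 3. Result coefficients: [1, -1, 2, -5, 3] → 1 - z + 2z^2 - 5z^3 + 3z^4

1 - z + 2z^2 - 5z^3 + 3z^4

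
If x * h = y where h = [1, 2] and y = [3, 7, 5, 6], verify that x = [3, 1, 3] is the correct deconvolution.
Forward-compute [3, 1, 3] * [1, 2]: y[0] = 3×1 = 3; y[1] = 3×2 + 1×1 = 7; y[2] = 1×2 + 3×1 = 5; y[3] = 3×2 = 6 → [3, 7, 5, 6]. Matches given y = [3, 7, 5, 6], so verified.

Verified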